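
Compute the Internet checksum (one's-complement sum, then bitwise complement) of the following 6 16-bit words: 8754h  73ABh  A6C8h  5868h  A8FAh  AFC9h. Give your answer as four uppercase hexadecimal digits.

AD0A

One's-complement addition (fold any carry out of bit 15 back into bit 0):
  0x8754 + 0x73AB = 0x0FAFF
  0xFAFF + 0xA6C8 = 0x1A1C7 → wrap carry → 0xA1C8
  0xA1C8 + 0x5868 = 0x0FA30
  0xFA30 + 0xA8FA = 0x1A32A → wrap carry → 0xA32B
  0xA32B + 0xAFC9 = 0x152F4 → wrap carry → 0x52F5
One's-complement sum = 0x52F5.
Checksum = ~0x52F5 & 0xFFFF = 0xAD0A.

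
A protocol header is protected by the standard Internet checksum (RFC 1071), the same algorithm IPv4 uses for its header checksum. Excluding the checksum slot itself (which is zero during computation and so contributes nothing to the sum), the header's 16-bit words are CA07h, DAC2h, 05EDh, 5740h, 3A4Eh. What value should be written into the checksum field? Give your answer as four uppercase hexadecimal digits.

One's-complement addition (fold any carry out of bit 15 back into bit 0):
  0xCA07 + 0xDAC2 = 0x1A4C9 → wrap carry → 0xA4CA
  0xA4CA + 0x05ED = 0x0AAB7
  0xAAB7 + 0x5740 = 0x101F7 → wrap carry → 0x01F8
  0x01F8 + 0x3A4E = 0x03C46
One's-complement sum = 0x3C46.
Checksum = ~0x3C46 & 0xFFFF = 0xC3B9.

C3B9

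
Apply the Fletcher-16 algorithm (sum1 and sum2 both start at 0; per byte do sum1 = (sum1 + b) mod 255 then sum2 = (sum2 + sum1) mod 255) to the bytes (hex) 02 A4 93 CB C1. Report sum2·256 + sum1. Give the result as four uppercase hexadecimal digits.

Running sums (mod 255):
  after byte 0 (02): sum1=2, sum2=2
  after byte 1 (A4): sum1=166, sum2=168
  after byte 2 (93): sum1=58, sum2=226
  after byte 3 (CB): sum1=6, sum2=232
  after byte 4 (C1): sum1=199, sum2=176
Checksum = sum2·256 + sum1 = 176·256 + 199 = 45255 = 0xB0C7.

B0C7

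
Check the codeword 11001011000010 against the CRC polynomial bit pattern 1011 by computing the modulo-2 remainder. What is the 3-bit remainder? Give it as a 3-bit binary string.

000

Modulo-2 division of 11001011000010 by 1011:
  pos 0: 1100 XOR 1011 = 0111
  pos 1: 1111 XOR 1011 = 0100
  pos 2: 1000 XOR 1011 = 0011
  pos 4: 1111 XOR 1011 = 0100
  pos 5: 1000 XOR 1011 = 0011
  pos 7: 1100 XOR 1011 = 0111
  pos 8: 1110 XOR 1011 = 0101
  pos 9: 1011 XOR 1011 = 0000
Remainder = 000 (zero — the frame passes the CRC check).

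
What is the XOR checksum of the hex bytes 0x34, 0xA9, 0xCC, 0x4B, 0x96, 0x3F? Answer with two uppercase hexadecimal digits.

XOR the bytes together:
  start with 0x34
  0x34 ⊕ 0xA9 = 0x9D
  0x9D ⊕ 0xCC = 0x51
  0x51 ⊕ 0x4B = 0x1A
  0x1A ⊕ 0x96 = 0x8C
  0x8C ⊕ 0x3F = 0xB3

B3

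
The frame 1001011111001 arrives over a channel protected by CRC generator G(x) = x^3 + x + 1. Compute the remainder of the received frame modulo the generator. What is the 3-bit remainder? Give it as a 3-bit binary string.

100

Modulo-2 division of 1001011111001 by 1011:
  pos 0: 1001 XOR 1011 = 0010
  pos 2: 1001 XOR 1011 = 0010
  pos 4: 1011 XOR 1011 = 0000
  pos 8: 1100 XOR 1011 = 0111
  pos 9: 1111 XOR 1011 = 0100
Remainder = 100 (nonzero — an error is detected).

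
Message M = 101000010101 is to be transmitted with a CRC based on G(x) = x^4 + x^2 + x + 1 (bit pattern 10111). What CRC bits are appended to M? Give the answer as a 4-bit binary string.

0111

Append 4 zeros: 1010000101010000. Divide by 10111 (XOR where the leading bit is 1):
  pos 0: 10100 XOR 10111 = 00011
  pos 3: 11001 XOR 10111 = 01110
  pos 4: 11100 XOR 10111 = 01011
  pos 5: 10111 XOR 10111 = 00000
  pos 11: 10000 XOR 10111 = 00111
Remainder (last 4 bits) = 0111. This is the CRC / FCS.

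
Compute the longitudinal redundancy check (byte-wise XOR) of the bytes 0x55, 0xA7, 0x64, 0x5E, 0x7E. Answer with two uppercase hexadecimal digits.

B6

XOR the bytes together:
  start with 0x55
  0x55 ⊕ 0xA7 = 0xF2
  0xF2 ⊕ 0x64 = 0x96
  0x96 ⊕ 0x5E = 0xC8
  0xC8 ⊕ 0x7E = 0xB6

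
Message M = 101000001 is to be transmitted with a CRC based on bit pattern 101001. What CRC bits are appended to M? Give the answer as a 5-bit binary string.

Append 5 zeros: 10100000100000. Divide by 101001 (XOR where the leading bit is 1):
  pos 0: 101000 XOR 101001 = 000001
  pos 5: 100100 XOR 101001 = 001101
  pos 7: 110100 XOR 101001 = 011101
  pos 8: 111010 XOR 101001 = 010011
Remainder (last 5 bits) = 10011. This is the CRC / FCS.

10011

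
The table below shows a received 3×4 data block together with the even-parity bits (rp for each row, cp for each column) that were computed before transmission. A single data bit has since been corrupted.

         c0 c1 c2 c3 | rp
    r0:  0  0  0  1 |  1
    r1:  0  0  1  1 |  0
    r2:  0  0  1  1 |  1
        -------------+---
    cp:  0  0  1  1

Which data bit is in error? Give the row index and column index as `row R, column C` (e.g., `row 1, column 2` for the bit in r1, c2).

row 2, column 2

Recompute each row's even parity and compare to rp:
  r0: data parity 1, sent rp 1 → ok
  r1: data parity 0, sent rp 0 → ok
  r2: data parity 0, sent rp 1 → mismatch
Recompute each column's even parity and compare to cp:
  c0: data parity 0, sent cp 0 → ok
  c1: data parity 0, sent cp 0 → ok
  c2: data parity 0, sent cp 1 → mismatch
  c3: data parity 1, sent cp 1 → ok
Exactly one row (r2) and one column (c2) fail → the flipped bit is at their intersection.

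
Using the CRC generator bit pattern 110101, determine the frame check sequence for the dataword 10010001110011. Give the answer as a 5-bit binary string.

10011

Append 5 zeros: 1001000111001100000. Divide by 110101 (XOR where the leading bit is 1):
  pos 0: 100100 XOR 110101 = 010001
  pos 1: 100010 XOR 110101 = 010111
  pos 2: 101111 XOR 110101 = 011010
  pos 3: 110101 XOR 110101 = 000000
  pos 9: 100110 XOR 110101 = 010011
  pos 10: 100110 XOR 110101 = 010011
  pos 11: 100110 XOR 110101 = 010011
  pos 12: 100110 XOR 110101 = 010011
  pos 13: 100110 XOR 110101 = 010011
Remainder (last 5 bits) = 10011. This is the CRC / FCS.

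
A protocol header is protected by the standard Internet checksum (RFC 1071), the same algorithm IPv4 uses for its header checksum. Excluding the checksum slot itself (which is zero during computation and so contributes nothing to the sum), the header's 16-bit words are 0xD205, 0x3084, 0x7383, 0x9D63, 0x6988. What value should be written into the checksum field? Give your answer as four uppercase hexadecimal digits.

8306

One's-complement addition (fold any carry out of bit 15 back into bit 0):
  0xD205 + 0x3084 = 0x10289 → wrap carry → 0x028A
  0x028A + 0x7383 = 0x0760D
  0x760D + 0x9D63 = 0x11370 → wrap carry → 0x1371
  0x1371 + 0x6988 = 0x07CF9
One's-complement sum = 0x7CF9.
Checksum = ~0x7CF9 & 0xFFFF = 0x8306.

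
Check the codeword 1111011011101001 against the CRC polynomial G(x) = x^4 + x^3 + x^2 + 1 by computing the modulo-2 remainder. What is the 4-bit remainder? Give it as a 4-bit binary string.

0111

Modulo-2 division of 1111011011101001 by 11101:
  pos 0: 11110 XOR 11101 = 00011
  pos 3: 11110 XOR 11101 = 00011
  pos 6: 11111 XOR 11101 = 00010
  pos 9: 10010 XOR 11101 = 01111
  pos 10: 11110 XOR 11101 = 00011
Remainder = 0111 (nonzero — an error is detected).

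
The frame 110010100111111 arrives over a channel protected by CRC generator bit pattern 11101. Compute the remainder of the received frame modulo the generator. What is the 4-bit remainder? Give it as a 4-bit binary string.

Modulo-2 division of 110010100111111 by 11101:
  pos 0: 11001 XOR 11101 = 00100
  pos 2: 10001 XOR 11101 = 01100
  pos 3: 11000 XOR 11101 = 00101
  pos 5: 10101 XOR 11101 = 01000
  pos 6: 10001 XOR 11101 = 01100
  pos 7: 11001 XOR 11101 = 00100
  pos 9: 10011 XOR 11101 = 01110
  pos 10: 11101 XOR 11101 = 00000
Remainder = 0000 (zero — the frame passes the CRC check).

0000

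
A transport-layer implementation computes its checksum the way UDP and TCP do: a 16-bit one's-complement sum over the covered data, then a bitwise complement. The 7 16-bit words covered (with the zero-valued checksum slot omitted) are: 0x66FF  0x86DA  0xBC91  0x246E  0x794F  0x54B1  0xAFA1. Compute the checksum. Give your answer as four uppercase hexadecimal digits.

One's-complement addition (fold any carry out of bit 15 back into bit 0):
  0x66FF + 0x86DA = 0x0EDD9
  0xEDD9 + 0xBC91 = 0x1AA6A → wrap carry → 0xAA6B
  0xAA6B + 0x246E = 0x0CED9
  0xCED9 + 0x794F = 0x14828 → wrap carry → 0x4829
  0x4829 + 0x54B1 = 0x09CDA
  0x9CDA + 0xAFA1 = 0x14C7B → wrap carry → 0x4C7C
One's-complement sum = 0x4C7C.
Checksum = ~0x4C7C & 0xFFFF = 0xB383.

B383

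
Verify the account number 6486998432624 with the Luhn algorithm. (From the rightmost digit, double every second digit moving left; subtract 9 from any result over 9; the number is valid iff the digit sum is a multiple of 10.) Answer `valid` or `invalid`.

valid

From the right, keep odd positions and double even positions (subtract 9 from any doubled value over 9):
  doubled (positions 2,4,...): 4 4 8 9 3 8 → sum 36
  kept (positions 1,3,...): 4 6 3 8 9 8 6 → sum 44
Total = 80.
80 mod 10 = 0, so the number is valid.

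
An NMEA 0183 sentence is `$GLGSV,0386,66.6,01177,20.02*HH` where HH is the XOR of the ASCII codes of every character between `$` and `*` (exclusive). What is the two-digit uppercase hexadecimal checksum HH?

XOR the ASCII codes of the payload characters:
  'G' = 0x47 → acc = 0x47
  'L' = 0x4C → acc = 0x0B
  'G' = 0x47 → acc = 0x4C
  'S' = 0x53 → acc = 0x1F
  'V' = 0x56 → acc = 0x49
  ',' = 0x2C → acc = 0x65
  '0' = 0x30 → acc = 0x55
  '3' = 0x33 → acc = 0x66
  '8' = 0x38 → acc = 0x5E
  '6' = 0x36 → acc = 0x68
  ',' = 0x2C → acc = 0x44
  '6' = 0x36 → acc = 0x72
  '6' = 0x36 → acc = 0x44
  '.' = 0x2E → acc = 0x6A
  '6' = 0x36 → acc = 0x5C
  ',' = 0x2C → acc = 0x70
  '0' = 0x30 → acc = 0x40
  '1' = 0x31 → acc = 0x71
  '1' = 0x31 → acc = 0x40
  '7' = 0x37 → acc = 0x77
  '7' = 0x37 → acc = 0x40
  ',' = 0x2C → acc = 0x6C
  '2' = 0x32 → acc = 0x5E
  '0' = 0x30 → acc = 0x6E
  '.' = 0x2E → acc = 0x40
  '0' = 0x30 → acc = 0x70
  '2' = 0x32 → acc = 0x42
Checksum = 0x42.

42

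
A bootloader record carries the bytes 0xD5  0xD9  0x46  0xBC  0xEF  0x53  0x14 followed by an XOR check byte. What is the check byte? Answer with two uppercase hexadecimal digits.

5E

XOR the bytes together:
  start with 0xD5
  0xD5 ⊕ 0xD9 = 0x0C
  0x0C ⊕ 0x46 = 0x4A
  0x4A ⊕ 0xBC = 0xF6
  0xF6 ⊕ 0xEF = 0x19
  0x19 ⊕ 0x53 = 0x4A
  0x4A ⊕ 0x14 = 0x5E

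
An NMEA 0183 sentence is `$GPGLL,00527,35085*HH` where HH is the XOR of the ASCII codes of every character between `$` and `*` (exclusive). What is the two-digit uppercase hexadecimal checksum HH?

XOR the ASCII codes of the payload characters:
  'G' = 0x47 → acc = 0x47
  'P' = 0x50 → acc = 0x17
  'G' = 0x47 → acc = 0x50
  'L' = 0x4C → acc = 0x1C
  'L' = 0x4C → acc = 0x50
  ',' = 0x2C → acc = 0x7C
  '0' = 0x30 → acc = 0x4C
  '0' = 0x30 → acc = 0x7C
  '5' = 0x35 → acc = 0x49
  '2' = 0x32 → acc = 0x7B
  '7' = 0x37 → acc = 0x4C
  ',' = 0x2C → acc = 0x60
  '3' = 0x33 → acc = 0x53
  '5' = 0x35 → acc = 0x66
  '0' = 0x30 → acc = 0x56
  '8' = 0x38 → acc = 0x6E
  '5' = 0x35 → acc = 0x5B
Checksum = 0x5B.

5B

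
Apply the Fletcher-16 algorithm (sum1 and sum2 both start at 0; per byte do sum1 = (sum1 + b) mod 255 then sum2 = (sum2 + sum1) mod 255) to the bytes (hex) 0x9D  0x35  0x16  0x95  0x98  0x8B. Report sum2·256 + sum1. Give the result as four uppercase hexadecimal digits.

Running sums (mod 255):
  after byte 0 (0x9D): sum1=157, sum2=157
  after byte 1 (0x35): sum1=210, sum2=112
  after byte 2 (0x16): sum1=232, sum2=89
  after byte 3 (0x95): sum1=126, sum2=215
  after byte 4 (0x98): sum1=23, sum2=238
  after byte 5 (0x8B): sum1=162, sum2=145
Checksum = sum2·256 + sum1 = 145·256 + 162 = 37282 = 0x91A2.

91A2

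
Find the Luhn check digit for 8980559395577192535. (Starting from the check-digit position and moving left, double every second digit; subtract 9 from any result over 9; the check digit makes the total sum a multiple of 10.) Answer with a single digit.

Partial digits right→left: 5 3 5 2 9 1 7 7 5 5 9 3 9 5 5 0 8 9 8
Double every second digit counting from the check-digit position (so the 1st, 3rd, 5th, ... of the partial from the right).
  doubled (with −9 where >9): 1 1 9 5 1 9 9 1 7 7 → sum 50
  kept as-is: 3 2 1 7 5 3 5 0 9 → sum 35
Total = 50 + 35 = 85.
Check digit = (10 − (85 mod 10)) mod 10 = 5.

5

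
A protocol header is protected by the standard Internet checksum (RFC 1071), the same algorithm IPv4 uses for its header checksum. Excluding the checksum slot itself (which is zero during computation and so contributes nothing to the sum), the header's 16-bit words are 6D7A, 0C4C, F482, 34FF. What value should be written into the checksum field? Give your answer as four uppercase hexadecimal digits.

One's-complement addition (fold any carry out of bit 15 back into bit 0):
  0x6D7A + 0x0C4C = 0x079C6
  0x79C6 + 0xF482 = 0x16E48 → wrap carry → 0x6E49
  0x6E49 + 0x34FF = 0x0A348
One's-complement sum = 0xA348.
Checksum = ~0xA348 & 0xFFFF = 0x5CB7.

5CB7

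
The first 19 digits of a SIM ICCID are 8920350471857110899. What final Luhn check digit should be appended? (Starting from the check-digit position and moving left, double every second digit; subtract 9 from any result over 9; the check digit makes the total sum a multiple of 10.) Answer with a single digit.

Partial digits right→left: 9 9 8 0 1 1 7 5 8 1 7 4 0 5 3 0 2 9 8
Double every second digit counting from the check-digit position (so the 1st, 3rd, 5th, ... of the partial from the right).
  doubled (with −9 where >9): 9 7 2 5 7 5 0 6 4 7 → sum 52
  kept as-is: 9 0 1 5 1 4 5 0 9 → sum 34
Total = 52 + 34 = 86.
Check digit = (10 − (86 mod 10)) mod 10 = 4.

4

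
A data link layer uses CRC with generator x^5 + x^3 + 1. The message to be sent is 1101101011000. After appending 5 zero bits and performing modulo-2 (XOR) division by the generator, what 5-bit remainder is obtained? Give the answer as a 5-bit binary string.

Append 5 zeros: 110110101100000000. Divide by 101001 (XOR where the leading bit is 1):
  pos 0: 110110 XOR 101001 = 011111
  pos 1: 111111 XOR 101001 = 010110
  pos 2: 101100 XOR 101001 = 000101
  pos 5: 101110 XOR 101001 = 000111
  pos 8: 111000 XOR 101001 = 010001
  pos 9: 100010 XOR 101001 = 001011
  pos 11: 101100 XOR 101001 = 000101
Remainder (last 5 bits) = 01010. This is the CRC / FCS.

01010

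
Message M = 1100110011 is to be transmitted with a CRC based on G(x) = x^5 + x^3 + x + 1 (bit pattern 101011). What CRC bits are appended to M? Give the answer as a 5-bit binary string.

11000

Append 5 zeros: 110011001100000. Divide by 101011 (XOR where the leading bit is 1):
  pos 0: 110011 XOR 101011 = 011000
  pos 1: 110000 XOR 101011 = 011011
  pos 2: 110110 XOR 101011 = 011101
  pos 3: 111011 XOR 101011 = 010000
  pos 4: 100001 XOR 101011 = 001010
  pos 6: 101000 XOR 101011 = 000011
Remainder (last 5 bits) = 11000. This is the CRC / FCS.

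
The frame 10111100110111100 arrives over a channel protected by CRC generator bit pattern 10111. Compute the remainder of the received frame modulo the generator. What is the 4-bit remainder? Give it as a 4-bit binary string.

Modulo-2 division of 10111100110111100 by 10111:
  pos 0: 10111 XOR 10111 = 00000
  pos 5: 10011 XOR 10111 = 00100
  pos 7: 10001 XOR 10111 = 00110
  pos 9: 11011 XOR 10111 = 01100
  pos 10: 11001 XOR 10111 = 01110
  pos 11: 11100 XOR 10111 = 01011
  pos 12: 10110 XOR 10111 = 00001
Remainder = 0001 (nonzero — an error is detected).

0001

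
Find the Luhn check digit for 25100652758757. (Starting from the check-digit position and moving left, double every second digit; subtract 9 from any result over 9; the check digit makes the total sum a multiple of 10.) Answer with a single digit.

3

Partial digits right→left: 7 5 7 8 5 7 2 5 6 0 0 1 5 2
Double every second digit counting from the check-digit position (so the 1st, 3rd, 5th, ... of the partial from the right).
  doubled (with −9 where >9): 5 5 1 4 3 0 1 → sum 19
  kept as-is: 5 8 7 5 0 1 2 → sum 28
Total = 19 + 28 = 47.
Check digit = (10 − (47 mod 10)) mod 10 = 3.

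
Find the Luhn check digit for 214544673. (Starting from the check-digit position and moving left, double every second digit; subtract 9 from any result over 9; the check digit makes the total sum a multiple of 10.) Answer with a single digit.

Partial digits right→left: 3 7 6 4 4 5 4 1 2
Double every second digit counting from the check-digit position (so the 1st, 3rd, 5th, ... of the partial from the right).
  doubled (with −9 where >9): 6 3 8 8 4 → sum 29
  kept as-is: 7 4 5 1 → sum 17
Total = 29 + 17 = 46.
Check digit = (10 − (46 mod 10)) mod 10 = 4.

4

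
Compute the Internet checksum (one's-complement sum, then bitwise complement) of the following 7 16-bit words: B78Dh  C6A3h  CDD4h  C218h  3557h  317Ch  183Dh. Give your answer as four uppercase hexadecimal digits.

One's-complement addition (fold any carry out of bit 15 back into bit 0):
  0xB78D + 0xC6A3 = 0x17E30 → wrap carry → 0x7E31
  0x7E31 + 0xCDD4 = 0x14C05 → wrap carry → 0x4C06
  0x4C06 + 0xC218 = 0x10E1E → wrap carry → 0x0E1F
  0x0E1F + 0x3557 = 0x04376
  0x4376 + 0x317C = 0x074F2
  0x74F2 + 0x183D = 0x08D2F
One's-complement sum = 0x8D2F.
Checksum = ~0x8D2F & 0xFFFF = 0x72D0.

72D0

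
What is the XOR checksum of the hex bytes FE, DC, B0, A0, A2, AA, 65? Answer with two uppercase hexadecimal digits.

5F

XOR the bytes together:
  start with 0xFE
  0xFE ⊕ 0xDC = 0x22
  0x22 ⊕ 0xB0 = 0x92
  0x92 ⊕ 0xA0 = 0x32
  0x32 ⊕ 0xA2 = 0x90
  0x90 ⊕ 0xAA = 0x3A
  0x3A ⊕ 0x65 = 0x5F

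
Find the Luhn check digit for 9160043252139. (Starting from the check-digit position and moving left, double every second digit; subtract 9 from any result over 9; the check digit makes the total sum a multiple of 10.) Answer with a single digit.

8

Partial digits right→left: 9 3 1 2 5 2 3 4 0 0 6 1 9
Double every second digit counting from the check-digit position (so the 1st, 3rd, 5th, ... of the partial from the right).
  doubled (with −9 where >9): 9 2 1 6 0 3 9 → sum 30
  kept as-is: 3 2 2 4 0 1 → sum 12
Total = 30 + 12 = 42.
Check digit = (10 − (42 mod 10)) mod 10 = 8.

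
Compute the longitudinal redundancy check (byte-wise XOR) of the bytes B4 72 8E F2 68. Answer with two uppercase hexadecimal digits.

XOR the bytes together:
  start with 0xB4
  0xB4 ⊕ 0x72 = 0xC6
  0xC6 ⊕ 0x8E = 0x48
  0x48 ⊕ 0xF2 = 0xBA
  0xBA ⊕ 0x68 = 0xD2

D2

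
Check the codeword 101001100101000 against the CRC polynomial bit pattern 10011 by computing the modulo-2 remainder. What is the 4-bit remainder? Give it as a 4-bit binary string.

Modulo-2 division of 101001100101000 by 10011:
  pos 0: 10100 XOR 10011 = 00111
  pos 2: 11111 XOR 10011 = 01100
  pos 3: 11000 XOR 10011 = 01011
  pos 4: 10110 XOR 10011 = 00101
  pos 6: 10110 XOR 10011 = 00101
  pos 8: 10110 XOR 10011 = 00101
  pos 10: 10100 XOR 10011 = 00111
Remainder = 0111 (nonzero — an error is detected).

0111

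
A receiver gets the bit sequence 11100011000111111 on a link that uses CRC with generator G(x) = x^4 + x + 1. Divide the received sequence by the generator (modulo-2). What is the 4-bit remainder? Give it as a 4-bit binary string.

Modulo-2 division of 11100011000111111 by 10011:
  pos 0: 11100 XOR 10011 = 01111
  pos 1: 11110 XOR 10011 = 01101
  pos 2: 11011 XOR 10011 = 01000
  pos 3: 10001 XOR 10011 = 00010
  pos 6: 10000 XOR 10011 = 00011
  pos 9: 11111 XOR 10011 = 01100
  pos 10: 11001 XOR 10011 = 01010
  pos 11: 10101 XOR 10011 = 00110
Remainder = 1101 (nonzero — an error is detected).

1101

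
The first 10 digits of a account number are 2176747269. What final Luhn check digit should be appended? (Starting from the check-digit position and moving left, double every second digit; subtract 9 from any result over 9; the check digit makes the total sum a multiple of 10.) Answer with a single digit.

5

Partial digits right→left: 9 6 2 7 4 7 6 7 1 2
Double every second digit counting from the check-digit position (so the 1st, 3rd, 5th, ... of the partial from the right).
  doubled (with −9 where >9): 9 4 8 3 2 → sum 26
  kept as-is: 6 7 7 7 2 → sum 29
Total = 26 + 29 = 55.
Check digit = (10 − (55 mod 10)) mod 10 = 5.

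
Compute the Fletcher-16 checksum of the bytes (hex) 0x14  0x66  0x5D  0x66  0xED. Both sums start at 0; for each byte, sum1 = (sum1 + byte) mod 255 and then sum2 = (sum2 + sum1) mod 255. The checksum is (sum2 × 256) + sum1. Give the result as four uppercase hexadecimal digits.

D02C

Running sums (mod 255):
  after byte 0 (0x14): sum1=20, sum2=20
  after byte 1 (0x66): sum1=122, sum2=142
  after byte 2 (0x5D): sum1=215, sum2=102
  after byte 3 (0x66): sum1=62, sum2=164
  after byte 4 (0xED): sum1=44, sum2=208
Checksum = sum2·256 + sum1 = 208·256 + 44 = 53292 = 0xD02C.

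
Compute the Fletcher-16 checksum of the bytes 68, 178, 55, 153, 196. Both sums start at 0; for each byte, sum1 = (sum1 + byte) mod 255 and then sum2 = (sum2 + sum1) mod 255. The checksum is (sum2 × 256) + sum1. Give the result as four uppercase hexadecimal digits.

Running sums (mod 255):
  after byte 0 (68): sum1=68, sum2=68
  after byte 1 (178): sum1=246, sum2=59
  after byte 2 (55): sum1=46, sum2=105
  after byte 3 (153): sum1=199, sum2=49
  after byte 4 (196): sum1=140, sum2=189
Checksum = sum2·256 + sum1 = 189·256 + 140 = 48524 = 0xBD8C.

BD8C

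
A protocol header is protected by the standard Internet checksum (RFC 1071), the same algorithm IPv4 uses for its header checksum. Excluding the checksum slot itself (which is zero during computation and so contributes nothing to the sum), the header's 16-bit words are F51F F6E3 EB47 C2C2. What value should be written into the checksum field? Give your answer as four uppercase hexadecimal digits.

65F1

One's-complement addition (fold any carry out of bit 15 back into bit 0):
  0xF51F + 0xF6E3 = 0x1EC02 → wrap carry → 0xEC03
  0xEC03 + 0xEB47 = 0x1D74A → wrap carry → 0xD74B
  0xD74B + 0xC2C2 = 0x19A0D → wrap carry → 0x9A0E
One's-complement sum = 0x9A0E.
Checksum = ~0x9A0E & 0xFFFF = 0x65F1.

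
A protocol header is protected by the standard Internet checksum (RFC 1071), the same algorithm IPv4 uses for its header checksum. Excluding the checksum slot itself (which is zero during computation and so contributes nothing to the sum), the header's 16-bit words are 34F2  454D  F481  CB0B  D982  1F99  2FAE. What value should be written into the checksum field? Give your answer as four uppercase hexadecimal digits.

9D68

One's-complement addition (fold any carry out of bit 15 back into bit 0):
  0x34F2 + 0x454D = 0x07A3F
  0x7A3F + 0xF481 = 0x16EC0 → wrap carry → 0x6EC1
  0x6EC1 + 0xCB0B = 0x139CC → wrap carry → 0x39CD
  0x39CD + 0xD982 = 0x1134F → wrap carry → 0x1350
  0x1350 + 0x1F99 = 0x032E9
  0x32E9 + 0x2FAE = 0x06297
One's-complement sum = 0x6297.
Checksum = ~0x6297 & 0xFFFF = 0x9D68.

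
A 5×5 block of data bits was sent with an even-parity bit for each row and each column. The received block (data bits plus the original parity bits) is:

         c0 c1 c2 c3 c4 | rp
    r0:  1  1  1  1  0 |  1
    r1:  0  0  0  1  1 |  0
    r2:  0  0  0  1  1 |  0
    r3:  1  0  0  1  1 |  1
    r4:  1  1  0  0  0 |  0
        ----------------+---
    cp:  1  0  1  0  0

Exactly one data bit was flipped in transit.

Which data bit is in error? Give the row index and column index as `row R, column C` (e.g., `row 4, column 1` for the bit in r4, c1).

row 0, column 4

Recompute each row's even parity and compare to rp:
  r0: data parity 0, sent rp 1 → mismatch
  r1: data parity 0, sent rp 0 → ok
  r2: data parity 0, sent rp 0 → ok
  r3: data parity 1, sent rp 1 → ok
  r4: data parity 0, sent rp 0 → ok
Recompute each column's even parity and compare to cp:
  c0: data parity 1, sent cp 1 → ok
  c1: data parity 0, sent cp 0 → ok
  c2: data parity 1, sent cp 1 → ok
  c3: data parity 0, sent cp 0 → ok
  c4: data parity 1, sent cp 0 → mismatch
Exactly one row (r0) and one column (c4) fail → the flipped bit is at their intersection.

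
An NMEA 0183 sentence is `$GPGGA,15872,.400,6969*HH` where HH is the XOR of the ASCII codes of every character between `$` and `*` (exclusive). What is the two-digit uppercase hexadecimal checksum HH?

59

XOR the ASCII codes of the payload characters:
  'G' = 0x47 → acc = 0x47
  'P' = 0x50 → acc = 0x17
  'G' = 0x47 → acc = 0x50
  'G' = 0x47 → acc = 0x17
  'A' = 0x41 → acc = 0x56
  ',' = 0x2C → acc = 0x7A
  '1' = 0x31 → acc = 0x4B
  '5' = 0x35 → acc = 0x7E
  '8' = 0x38 → acc = 0x46
  '7' = 0x37 → acc = 0x71
  '2' = 0x32 → acc = 0x43
  ',' = 0x2C → acc = 0x6F
  '.' = 0x2E → acc = 0x41
  '4' = 0x34 → acc = 0x75
  '0' = 0x30 → acc = 0x45
  '0' = 0x30 → acc = 0x75
  ',' = 0x2C → acc = 0x59
  '6' = 0x36 → acc = 0x6F
  '9' = 0x39 → acc = 0x56
  '6' = 0x36 → acc = 0x60
  '9' = 0x39 → acc = 0x59
Checksum = 0x59.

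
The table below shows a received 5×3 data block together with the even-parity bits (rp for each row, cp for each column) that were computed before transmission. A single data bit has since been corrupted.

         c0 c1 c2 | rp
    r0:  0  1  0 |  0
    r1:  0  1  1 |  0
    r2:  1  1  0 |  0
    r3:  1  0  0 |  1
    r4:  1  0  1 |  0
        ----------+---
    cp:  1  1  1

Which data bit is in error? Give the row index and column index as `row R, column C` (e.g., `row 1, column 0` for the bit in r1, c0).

row 0, column 2

Recompute each row's even parity and compare to rp:
  r0: data parity 1, sent rp 0 → mismatch
  r1: data parity 0, sent rp 0 → ok
  r2: data parity 0, sent rp 0 → ok
  r3: data parity 1, sent rp 1 → ok
  r4: data parity 0, sent rp 0 → ok
Recompute each column's even parity and compare to cp:
  c0: data parity 1, sent cp 1 → ok
  c1: data parity 1, sent cp 1 → ok
  c2: data parity 0, sent cp 1 → mismatch
Exactly one row (r0) and one column (c2) fail → the flipped bit is at their intersection.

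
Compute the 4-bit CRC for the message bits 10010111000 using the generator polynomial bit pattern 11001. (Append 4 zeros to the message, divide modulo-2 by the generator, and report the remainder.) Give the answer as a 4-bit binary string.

1101

Append 4 zeros: 100101110000000. Divide by 11001 (XOR where the leading bit is 1):
  pos 0: 10010 XOR 11001 = 01011
  pos 1: 10111 XOR 11001 = 01110
  pos 2: 11101 XOR 11001 = 00100
  pos 4: 10010 XOR 11001 = 01011
  pos 5: 10110 XOR 11001 = 01111
  pos 6: 11110 XOR 11001 = 00111
  pos 8: 11100 XOR 11001 = 00101
  pos 10: 10100 XOR 11001 = 01101
Remainder (last 4 bits) = 1101. This is the CRC / FCS.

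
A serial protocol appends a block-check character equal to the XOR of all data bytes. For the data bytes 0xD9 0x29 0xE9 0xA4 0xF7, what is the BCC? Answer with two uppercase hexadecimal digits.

XOR the bytes together:
  start with 0xD9
  0xD9 ⊕ 0x29 = 0xF0
  0xF0 ⊕ 0xE9 = 0x19
  0x19 ⊕ 0xA4 = 0xBD
  0xBD ⊕ 0xF7 = 0x4A

4A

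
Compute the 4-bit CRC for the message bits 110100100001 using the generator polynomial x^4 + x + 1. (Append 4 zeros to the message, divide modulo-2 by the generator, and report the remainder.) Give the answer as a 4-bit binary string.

1110

Append 4 zeros: 1101001000010000. Divide by 10011 (XOR where the leading bit is 1):
  pos 0: 11010 XOR 10011 = 01001
  pos 1: 10010 XOR 10011 = 00001
  pos 5: 11000 XOR 10011 = 01011
  pos 6: 10110 XOR 10011 = 00101
  pos 8: 10110 XOR 10011 = 00101
  pos 10: 10100 XOR 10011 = 00111
Remainder (last 4 bits) = 1110. This is the CRC / FCS.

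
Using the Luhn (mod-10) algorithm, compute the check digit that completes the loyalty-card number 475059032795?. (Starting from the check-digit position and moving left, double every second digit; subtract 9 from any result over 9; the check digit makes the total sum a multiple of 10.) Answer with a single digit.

9

Partial digits right→left: 5 9 7 2 3 0 9 5 0 5 7 4
Double every second digit counting from the check-digit position (so the 1st, 3rd, 5th, ... of the partial from the right).
  doubled (with −9 where >9): 1 5 6 9 0 5 → sum 26
  kept as-is: 9 2 0 5 5 4 → sum 25
Total = 26 + 25 = 51.
Check digit = (10 − (51 mod 10)) mod 10 = 9.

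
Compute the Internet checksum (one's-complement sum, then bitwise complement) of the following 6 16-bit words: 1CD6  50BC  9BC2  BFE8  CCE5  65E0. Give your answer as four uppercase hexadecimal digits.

03FC

One's-complement addition (fold any carry out of bit 15 back into bit 0):
  0x1CD6 + 0x50BC = 0x06D92
  0x6D92 + 0x9BC2 = 0x10954 → wrap carry → 0x0955
  0x0955 + 0xBFE8 = 0x0C93D
  0xC93D + 0xCCE5 = 0x19622 → wrap carry → 0x9623
  0x9623 + 0x65E0 = 0x0FC03
One's-complement sum = 0xFC03.
Checksum = ~0xFC03 & 0xFFFF = 0x03FC.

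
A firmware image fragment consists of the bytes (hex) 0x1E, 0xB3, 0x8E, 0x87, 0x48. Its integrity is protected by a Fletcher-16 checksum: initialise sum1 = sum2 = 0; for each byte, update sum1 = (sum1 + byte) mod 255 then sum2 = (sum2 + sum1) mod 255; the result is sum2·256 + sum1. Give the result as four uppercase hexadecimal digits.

6830

Running sums (mod 255):
  after byte 0 (0x1E): sum1=30, sum2=30
  after byte 1 (0xB3): sum1=209, sum2=239
  after byte 2 (0x8E): sum1=96, sum2=80
  after byte 3 (0x87): sum1=231, sum2=56
  after byte 4 (0x48): sum1=48, sum2=104
Checksum = sum2·256 + sum1 = 104·256 + 48 = 26672 = 0x6830.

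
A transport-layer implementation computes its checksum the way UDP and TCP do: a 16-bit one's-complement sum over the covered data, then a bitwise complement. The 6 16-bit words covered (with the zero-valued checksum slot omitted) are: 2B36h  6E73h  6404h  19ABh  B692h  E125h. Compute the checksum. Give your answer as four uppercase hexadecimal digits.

One's-complement addition (fold any carry out of bit 15 back into bit 0):
  0x2B36 + 0x6E73 = 0x099A9
  0x99A9 + 0x6404 = 0x0FDAD
  0xFDAD + 0x19AB = 0x11758 → wrap carry → 0x1759
  0x1759 + 0xB692 = 0x0CDEB
  0xCDEB + 0xE125 = 0x1AF10 → wrap carry → 0xAF11
One's-complement sum = 0xAF11.
Checksum = ~0xAF11 & 0xFFFF = 0x50EE.

50EE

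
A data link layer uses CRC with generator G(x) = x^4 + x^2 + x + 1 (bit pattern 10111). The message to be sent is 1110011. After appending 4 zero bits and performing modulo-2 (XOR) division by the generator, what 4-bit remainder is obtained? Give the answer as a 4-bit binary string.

Append 4 zeros: 11100110000. Divide by 10111 (XOR where the leading bit is 1):
  pos 0: 11100 XOR 10111 = 01011
  pos 1: 10111 XOR 10111 = 00000
  pos 6: 10000 XOR 10111 = 00111
Remainder (last 4 bits) = 0111. This is the CRC / FCS.

0111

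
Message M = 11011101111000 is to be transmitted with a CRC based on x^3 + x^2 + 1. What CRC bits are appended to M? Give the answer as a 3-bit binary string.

101

Append 3 zeros: 11011101111000000. Divide by 1101 (XOR where the leading bit is 1):
  pos 0: 1101 XOR 1101 = 0000
  pos 4: 1101 XOR 1101 = 0000
  pos 8: 1110 XOR 1101 = 0011
  pos 10: 1100 XOR 1101 = 0001
  pos 13: 1000 XOR 1101 = 0101
Remainder (last 3 bits) = 101. This is the CRC / FCS.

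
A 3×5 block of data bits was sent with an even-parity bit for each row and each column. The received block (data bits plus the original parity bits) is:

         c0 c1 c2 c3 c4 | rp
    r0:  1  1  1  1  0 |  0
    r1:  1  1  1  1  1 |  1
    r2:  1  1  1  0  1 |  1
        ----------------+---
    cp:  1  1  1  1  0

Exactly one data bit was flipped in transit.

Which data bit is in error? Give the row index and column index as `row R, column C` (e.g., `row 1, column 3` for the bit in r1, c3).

Recompute each row's even parity and compare to rp:
  r0: data parity 0, sent rp 0 → ok
  r1: data parity 1, sent rp 1 → ok
  r2: data parity 0, sent rp 1 → mismatch
Recompute each column's even parity and compare to cp:
  c0: data parity 1, sent cp 1 → ok
  c1: data parity 1, sent cp 1 → ok
  c2: data parity 1, sent cp 1 → ok
  c3: data parity 0, sent cp 1 → mismatch
  c4: data parity 0, sent cp 0 → ok
Exactly one row (r2) and one column (c3) fail → the flipped bit is at their intersection.

row 2, column 3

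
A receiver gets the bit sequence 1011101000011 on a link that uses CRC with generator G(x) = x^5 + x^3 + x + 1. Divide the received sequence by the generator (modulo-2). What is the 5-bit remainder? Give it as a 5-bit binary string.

Modulo-2 division of 1011101000011 by 101011:
  pos 0: 101110 XOR 101011 = 000101
  pos 3: 101100 XOR 101011 = 000111
  pos 6: 111001 XOR 101011 = 010010
  pos 7: 100101 XOR 101011 = 001110
Remainder = 01110 (nonzero — an error is detected).

01110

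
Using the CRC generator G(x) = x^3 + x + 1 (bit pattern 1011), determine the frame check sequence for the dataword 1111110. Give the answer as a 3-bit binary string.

Append 3 zeros: 1111110000. Divide by 1011 (XOR where the leading bit is 1):
  pos 0: 1111 XOR 1011 = 0100
  pos 1: 1001 XOR 1011 = 0010
  pos 3: 1010 XOR 1011 = 0001
  pos 6: 1000 XOR 1011 = 0011
Remainder (last 3 bits) = 011. This is the CRC / FCS.

011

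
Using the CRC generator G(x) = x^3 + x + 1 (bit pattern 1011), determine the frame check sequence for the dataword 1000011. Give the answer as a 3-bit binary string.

Append 3 zeros: 1000011000. Divide by 1011 (XOR where the leading bit is 1):
  pos 0: 1000 XOR 1011 = 0011
  pos 2: 1101 XOR 1011 = 0110
  pos 3: 1101 XOR 1011 = 0110
  pos 4: 1100 XOR 1011 = 0111
  pos 5: 1110 XOR 1011 = 0101
  pos 6: 1010 XOR 1011 = 0001
Remainder (last 3 bits) = 001. This is the CRC / FCS.

001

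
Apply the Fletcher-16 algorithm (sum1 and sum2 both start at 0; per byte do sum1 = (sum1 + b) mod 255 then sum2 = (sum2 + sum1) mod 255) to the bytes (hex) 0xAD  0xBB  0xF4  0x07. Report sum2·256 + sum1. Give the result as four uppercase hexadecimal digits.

Running sums (mod 255):
  after byte 0 (0xAD): sum1=173, sum2=173
  after byte 1 (0xBB): sum1=105, sum2=23
  after byte 2 (0xF4): sum1=94, sum2=117
  after byte 3 (0x07): sum1=101, sum2=218
Checksum = sum2·256 + sum1 = 218·256 + 101 = 55909 = 0xDA65.

DA65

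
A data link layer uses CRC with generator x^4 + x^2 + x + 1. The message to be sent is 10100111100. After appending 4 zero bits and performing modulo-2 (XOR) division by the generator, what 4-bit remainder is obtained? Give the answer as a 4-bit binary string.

0011

Append 4 zeros: 101001111000000. Divide by 10111 (XOR where the leading bit is 1):
  pos 0: 10100 XOR 10111 = 00011
  pos 3: 11111 XOR 10111 = 01000
  pos 4: 10001 XOR 10111 = 00110
  pos 6: 11000 XOR 10111 = 01111
  pos 7: 11110 XOR 10111 = 01001
  pos 8: 10010 XOR 10111 = 00101
  pos 10: 10100 XOR 10111 = 00011
Remainder (last 4 bits) = 0011. This is the CRC / FCS.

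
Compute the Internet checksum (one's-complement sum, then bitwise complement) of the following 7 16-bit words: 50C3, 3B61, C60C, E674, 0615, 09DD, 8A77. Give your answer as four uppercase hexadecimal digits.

One's-complement addition (fold any carry out of bit 15 back into bit 0):
  0x50C3 + 0x3B61 = 0x08C24
  0x8C24 + 0xC60C = 0x15230 → wrap carry → 0x5231
  0x5231 + 0xE674 = 0x138A5 → wrap carry → 0x38A6
  0x38A6 + 0x0615 = 0x03EBB
  0x3EBB + 0x09DD = 0x04898
  0x4898 + 0x8A77 = 0x0D30F
One's-complement sum = 0xD30F.
Checksum = ~0xD30F & 0xFFFF = 0x2CF0.

2CF0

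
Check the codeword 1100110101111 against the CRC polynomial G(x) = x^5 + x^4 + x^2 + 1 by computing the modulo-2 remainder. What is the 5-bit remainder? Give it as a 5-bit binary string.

Modulo-2 division of 1100110101111 by 110101:
  pos 0: 110011 XOR 110101 = 000110
  pos 3: 110010 XOR 110101 = 000111
  pos 6: 111111 XOR 110101 = 001010
Remainder = 10101 (nonzero — an error is detected).

10101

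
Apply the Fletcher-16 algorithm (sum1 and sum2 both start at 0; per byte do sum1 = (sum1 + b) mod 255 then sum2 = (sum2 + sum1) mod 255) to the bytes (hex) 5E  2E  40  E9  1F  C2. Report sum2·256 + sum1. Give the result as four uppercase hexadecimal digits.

Running sums (mod 255):
  after byte 0 (5E): sum1=94, sum2=94
  after byte 1 (2E): sum1=140, sum2=234
  after byte 2 (40): sum1=204, sum2=183
  after byte 3 (E9): sum1=182, sum2=110
  after byte 4 (1F): sum1=213, sum2=68
  after byte 5 (C2): sum1=152, sum2=220
Checksum = sum2·256 + sum1 = 220·256 + 152 = 56472 = 0xDC98.

DC98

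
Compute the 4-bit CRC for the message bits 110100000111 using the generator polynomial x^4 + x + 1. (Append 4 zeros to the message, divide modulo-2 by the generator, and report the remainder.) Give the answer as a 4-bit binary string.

Append 4 zeros: 1101000001110000. Divide by 10011 (XOR where the leading bit is 1):
  pos 0: 11010 XOR 10011 = 01001
  pos 1: 10010 XOR 10011 = 00001
  pos 5: 10001 XOR 10011 = 00010
  pos 8: 10110 XOR 10011 = 00101
  pos 10: 10100 XOR 10011 = 00111
Remainder (last 4 bits) = 1110. This is the CRC / FCS.

1110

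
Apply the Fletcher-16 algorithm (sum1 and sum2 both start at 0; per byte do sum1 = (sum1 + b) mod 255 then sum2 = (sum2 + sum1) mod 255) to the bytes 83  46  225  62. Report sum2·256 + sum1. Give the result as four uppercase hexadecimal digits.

D9A1

Running sums (mod 255):
  after byte 0 (83): sum1=83, sum2=83
  after byte 1 (46): sum1=129, sum2=212
  after byte 2 (225): sum1=99, sum2=56
  after byte 3 (62): sum1=161, sum2=217
Checksum = sum2·256 + sum1 = 217·256 + 161 = 55713 = 0xD9A1.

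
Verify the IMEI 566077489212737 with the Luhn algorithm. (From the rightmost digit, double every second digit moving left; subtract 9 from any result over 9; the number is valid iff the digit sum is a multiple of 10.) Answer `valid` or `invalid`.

From the right, keep odd positions and double even positions (subtract 9 from any doubled value over 9):
  doubled (positions 2,4,...): 6 4 4 7 5 0 3 → sum 29
  kept (positions 1,3,...): 7 7 1 9 4 7 6 5 → sum 46
Total = 75.
75 mod 10 = 5, so the number is invalid.

invalid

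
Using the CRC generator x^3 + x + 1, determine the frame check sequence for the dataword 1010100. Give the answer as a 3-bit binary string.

010

Append 3 zeros: 1010100000. Divide by 1011 (XOR where the leading bit is 1):
  pos 0: 1010 XOR 1011 = 0001
  pos 3: 1100 XOR 1011 = 0111
  pos 4: 1110 XOR 1011 = 0101
  pos 5: 1010 XOR 1011 = 0001
Remainder (last 3 bits) = 010. This is the CRC / FCS.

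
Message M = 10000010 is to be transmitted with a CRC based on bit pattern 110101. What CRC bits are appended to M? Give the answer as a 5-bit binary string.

00011

Append 5 zeros: 1000001000000. Divide by 110101 (XOR where the leading bit is 1):
  pos 0: 100000 XOR 110101 = 010101
  pos 1: 101011 XOR 110101 = 011110
  pos 2: 111100 XOR 110101 = 001001
  pos 4: 100100 XOR 110101 = 010001
  pos 5: 100010 XOR 110101 = 010111
  pos 6: 101110 XOR 110101 = 011011
  pos 7: 110110 XOR 110101 = 000011
Remainder (last 5 bits) = 00011. This is the CRC / FCS.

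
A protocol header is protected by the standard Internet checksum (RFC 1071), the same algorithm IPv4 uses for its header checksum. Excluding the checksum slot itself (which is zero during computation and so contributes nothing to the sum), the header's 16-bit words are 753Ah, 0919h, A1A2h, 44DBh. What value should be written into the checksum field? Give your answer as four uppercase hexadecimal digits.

One's-complement addition (fold any carry out of bit 15 back into bit 0):
  0x753A + 0x0919 = 0x07E53
  0x7E53 + 0xA1A2 = 0x11FF5 → wrap carry → 0x1FF6
  0x1FF6 + 0x44DB = 0x064D1
One's-complement sum = 0x64D1.
Checksum = ~0x64D1 & 0xFFFF = 0x9B2E.

9B2E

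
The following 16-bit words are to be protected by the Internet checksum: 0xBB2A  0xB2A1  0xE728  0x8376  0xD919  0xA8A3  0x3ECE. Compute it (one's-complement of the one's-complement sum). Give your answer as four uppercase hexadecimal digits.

One's-complement addition (fold any carry out of bit 15 back into bit 0):
  0xBB2A + 0xB2A1 = 0x16DCB → wrap carry → 0x6DCC
  0x6DCC + 0xE728 = 0x154F4 → wrap carry → 0x54F5
  0x54F5 + 0x8376 = 0x0D86B
  0xD86B + 0xD919 = 0x1B184 → wrap carry → 0xB185
  0xB185 + 0xA8A3 = 0x15A28 → wrap carry → 0x5A29
  0x5A29 + 0x3ECE = 0x098F7
One's-complement sum = 0x98F7.
Checksum = ~0x98F7 & 0xFFFF = 0x6708.

6708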